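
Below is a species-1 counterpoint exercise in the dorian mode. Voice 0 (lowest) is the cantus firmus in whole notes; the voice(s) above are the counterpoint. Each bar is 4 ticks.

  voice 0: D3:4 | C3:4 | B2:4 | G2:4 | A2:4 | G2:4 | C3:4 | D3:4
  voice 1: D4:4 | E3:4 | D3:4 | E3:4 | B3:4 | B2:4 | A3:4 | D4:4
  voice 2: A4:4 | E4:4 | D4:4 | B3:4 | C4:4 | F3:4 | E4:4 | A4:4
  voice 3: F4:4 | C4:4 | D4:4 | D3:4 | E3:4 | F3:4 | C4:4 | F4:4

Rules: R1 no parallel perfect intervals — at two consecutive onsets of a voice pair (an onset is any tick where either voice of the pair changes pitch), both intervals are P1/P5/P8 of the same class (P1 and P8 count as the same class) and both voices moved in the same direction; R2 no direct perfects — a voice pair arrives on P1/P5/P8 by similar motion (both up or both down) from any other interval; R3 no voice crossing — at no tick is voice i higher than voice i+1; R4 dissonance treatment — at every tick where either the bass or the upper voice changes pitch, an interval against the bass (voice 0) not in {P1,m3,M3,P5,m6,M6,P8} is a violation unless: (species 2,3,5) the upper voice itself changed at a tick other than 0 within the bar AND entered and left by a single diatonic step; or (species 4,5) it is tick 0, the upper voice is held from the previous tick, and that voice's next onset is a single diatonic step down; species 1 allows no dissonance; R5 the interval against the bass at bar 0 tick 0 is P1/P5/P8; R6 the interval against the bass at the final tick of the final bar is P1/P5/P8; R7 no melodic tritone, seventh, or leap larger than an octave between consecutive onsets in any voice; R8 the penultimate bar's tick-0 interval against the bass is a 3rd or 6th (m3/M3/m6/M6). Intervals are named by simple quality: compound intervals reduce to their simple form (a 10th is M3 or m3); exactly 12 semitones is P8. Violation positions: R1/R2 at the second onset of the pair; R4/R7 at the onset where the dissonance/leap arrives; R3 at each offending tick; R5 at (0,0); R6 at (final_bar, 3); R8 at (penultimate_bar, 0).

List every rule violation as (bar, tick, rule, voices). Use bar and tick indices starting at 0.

bar 0: v0=D3 v1=D4 v2=A4 v3=F4 downbeat m3
bar 1: v0=C3 v1=E3 v2=E4 v3=C4 downbeat P8
bar 2: v0=B2 v1=D3 v2=D4 v3=D4 downbeat m3
bar 3: v0=G2 v1=E3 v2=B3 v3=D3 downbeat P5
bar 4: v0=A2 v1=B3 v2=C4 v3=E3 downbeat P5
bar 5: v0=G2 v1=B2 v2=F3 v3=F3 downbeat m7
bar 6: v0=C3 v1=A3 v2=E4 v3=C4 downbeat P8
bar 7: v0=D3 v1=D4 v2=A4 v3=F4 downbeat m3
  -> R3 @ bar 0 tick 0 v(2, 3): A4 above F4
  -> R5 @ bar 0 tick 0 v(0, 3): opens on m3
  -> R3 @ bar 0 tick 1 v(2, 3): A4 above F4
  -> R3 @ bar 0 tick 2 v(2, 3): A4 above F4
  -> R3 @ bar 0 tick 3 v(2, 3): A4 above F4
  -> R2 @ bar 1 tick 0 v(0, 3): D3/F4 m3 -> C3/C4 P8 similar
  -> R2 @ bar 1 tick 0 v(1, 2): D4/A4 P5 -> E3/E4 P8 similar
  -> R3 @ bar 1 tick 0 v(2, 3): E4 above C4
  -> R7 @ bar 1 tick 0 v(1,): D4->E3 leap 10st
  -> R3 @ bar 1 tick 1 v(2, 3): E4 above C4
  -> R3 @ bar 1 tick 2 v(2, 3): E4 above C4
  -> R3 @ bar 1 tick 3 v(2, 3): E4 above C4
  -> R1 @ bar 2 tick 0 v(1, 2): E3/E4 P8 -> D3/D4 P8 similar
  -> R2 @ bar 3 tick 0 v(0, 3): B2/D4 m3 -> G2/D3 P5 similar
  -> R3 @ bar 3 tick 0 v(2, 3): B3 above D3
  -> R3 @ bar 3 tick 1 v(2, 3): B3 above D3
  -> R3 @ bar 3 tick 2 v(2, 3): B3 above D3
  -> R3 @ bar 3 tick 3 v(2, 3): B3 above D3
  -> R1 @ bar 4 tick 0 v(0, 3): G2/D3 P5 -> A2/E3 P5 similar
  -> R2 @ bar 4 tick 0 v(1, 3): E3/D3 M2 -> B3/E3 P5 similar
  -> R3 @ bar 4 tick 0 v(2, 3): C4 above E3
  -> R4 @ bar 4 tick 0 v(0, 1): A2/B3 M2 untreated
  -> R3 @ bar 4 tick 1 v(2, 3): C4 above E3
  -> R3 @ bar 4 tick 2 v(2, 3): C4 above E3
  -> R3 @ bar 4 tick 3 v(2, 3): C4 above E3
  -> R4 @ bar 5 tick 0 v(0, 2): G2/F3 m7 untreated
  -> R4 @ bar 5 tick 0 v(0, 3): G2/F3 m7 untreated
  -> R2 @ bar 6 tick 0 v(0, 3): G2/F3 m7 -> C3/C4 P8 similar
  -> R2 @ bar 6 tick 0 v(1, 2): B2/F3 TT -> A3/E4 P5 similar
  -> R3 @ bar 6 tick 0 v(2, 3): E4 above C4
  -> R7 @ bar 6 tick 0 v(1,): B2->A3 leap 10st
  -> R7 @ bar 6 tick 0 v(2,): F3->E4 leap 11st
  -> R8 @ bar 6 tick 0 v(0, 3): penult P8 not 3rd/6th
  -> R3 @ bar 6 tick 1 v(2, 3): E4 above C4
  -> R3 @ bar 6 tick 2 v(2, 3): E4 above C4
  -> R3 @ bar 6 tick 3 v(2, 3): E4 above C4
  -> R1 @ bar 7 tick 0 v(1, 2): A3/E4 P5 -> D4/A4 P5 similar
  -> R2 @ bar 7 tick 0 v(0, 1): C3/A3 M6 -> D3/D4 P8 similar
  -> R2 @ bar 7 tick 0 v(0, 2): C3/E4 M3 -> D3/A4 P5 similar
  -> R3 @ bar 7 tick 0 v(2, 3): A4 above F4
  -> R3 @ bar 7 tick 1 v(2, 3): A4 above F4
  -> R3 @ bar 7 tick 2 v(2, 3): A4 above F4
  -> R3 @ bar 7 tick 3 v(2, 3): A4 above F4
  -> R6 @ bar 7 tick 3 v(0, 3): closes on m3

(0, 0, R3, (2, 3))
(0, 0, R5, (0, 3))
(0, 1, R3, (2, 3))
(0, 2, R3, (2, 3))
(0, 3, R3, (2, 3))
(1, 0, R2, (0, 3))
(1, 0, R2, (1, 2))
(1, 0, R3, (2, 3))
(1, 0, R7, (1,))
(1, 1, R3, (2, 3))
(1, 2, R3, (2, 3))
(1, 3, R3, (2, 3))
(2, 0, R1, (1, 2))
(3, 0, R2, (0, 3))
(3, 0, R3, (2, 3))
(3, 1, R3, (2, 3))
(3, 2, R3, (2, 3))
(3, 3, R3, (2, 3))
(4, 0, R1, (0, 3))
(4, 0, R2, (1, 3))
(4, 0, R3, (2, 3))
(4, 0, R4, (0, 1))
(4, 1, R3, (2, 3))
(4, 2, R3, (2, 3))
(4, 3, R3, (2, 3))
(5, 0, R4, (0, 2))
(5, 0, R4, (0, 3))
(6, 0, R2, (0, 3))
(6, 0, R2, (1, 2))
(6, 0, R3, (2, 3))
(6, 0, R7, (1,))
(6, 0, R7, (2,))
(6, 0, R8, (0, 3))
(6, 1, R3, (2, 3))
(6, 2, R3, (2, 3))
(6, 3, R3, (2, 3))
(7, 0, R1, (1, 2))
(7, 0, R2, (0, 1))
(7, 0, R2, (0, 2))
(7, 0, R3, (2, 3))
(7, 1, R3, (2, 3))
(7, 2, R3, (2, 3))
(7, 3, R3, (2, 3))
(7, 3, R6, (0, 3))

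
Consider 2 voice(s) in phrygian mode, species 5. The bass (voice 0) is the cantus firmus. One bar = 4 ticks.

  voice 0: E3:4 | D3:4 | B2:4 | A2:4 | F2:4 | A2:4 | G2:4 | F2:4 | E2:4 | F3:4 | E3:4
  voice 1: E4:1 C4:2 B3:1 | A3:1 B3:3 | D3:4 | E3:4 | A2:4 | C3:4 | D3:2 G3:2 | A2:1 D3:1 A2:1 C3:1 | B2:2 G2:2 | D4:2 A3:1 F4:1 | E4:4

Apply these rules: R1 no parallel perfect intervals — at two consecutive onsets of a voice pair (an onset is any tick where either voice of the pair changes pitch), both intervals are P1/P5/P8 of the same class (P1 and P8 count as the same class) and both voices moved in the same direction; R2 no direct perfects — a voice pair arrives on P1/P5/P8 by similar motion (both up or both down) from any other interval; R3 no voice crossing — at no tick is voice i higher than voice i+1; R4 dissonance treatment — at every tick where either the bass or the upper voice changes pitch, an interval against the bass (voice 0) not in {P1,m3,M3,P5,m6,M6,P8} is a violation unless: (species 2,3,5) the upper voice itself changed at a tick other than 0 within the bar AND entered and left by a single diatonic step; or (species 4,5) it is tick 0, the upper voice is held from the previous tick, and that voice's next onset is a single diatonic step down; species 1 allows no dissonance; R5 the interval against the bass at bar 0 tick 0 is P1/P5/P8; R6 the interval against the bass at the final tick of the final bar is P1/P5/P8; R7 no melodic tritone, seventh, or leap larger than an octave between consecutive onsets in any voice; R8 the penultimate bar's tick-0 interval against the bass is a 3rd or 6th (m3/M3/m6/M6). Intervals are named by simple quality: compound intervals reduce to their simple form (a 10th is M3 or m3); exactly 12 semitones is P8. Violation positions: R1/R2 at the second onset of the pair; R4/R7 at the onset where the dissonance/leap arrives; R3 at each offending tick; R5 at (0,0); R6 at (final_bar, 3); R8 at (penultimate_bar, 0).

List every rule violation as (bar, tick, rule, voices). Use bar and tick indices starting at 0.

bar 0: v0=E3 v1=E4 downbeat P8
bar 1: v0=D3 v1=A3 downbeat P5
bar 2: v0=B2 v1=D3 downbeat m3
bar 3: v0=A2 v1=E3 downbeat P5
bar 4: v0=F2 v1=A2 downbeat M3
bar 5: v0=A2 v1=C3 downbeat m3
bar 6: v0=G2 v1=D3 downbeat P5
bar 7: v0=F2 v1=A2 downbeat M3
bar 8: v0=E2 v1=B2 downbeat P5
bar 9: v0=F3 v1=D4 downbeat M6
bar 10: v0=E3 v1=E4 downbeat P8
  -> R1 @ bar 1 tick 0 v(0, 1): E3/B3 P5 -> D3/A3 P5 similar
  -> R7 @ bar 7 tick 0 v(1,): G3->A2 leap 10st
  -> R1 @ bar 8 tick 0 v(0, 1): F2/C3 P5 -> E2/B2 P5 similar
  -> R7 @ bar 9 tick 0 v(0,): E2->F3 leap 13st
  -> R7 @ bar 9 tick 0 v(1,): G2->D4 leap 19st
  -> R1 @ bar 10 tick 0 v(0, 1): F3/F4 P8 -> E3/E4 P8 similar

(1, 0, R1, (0, 1))
(7, 0, R7, (1,))
(8, 0, R1, (0, 1))
(9, 0, R7, (0,))
(9, 0, R7, (1,))
(10, 0, R1, (0, 1))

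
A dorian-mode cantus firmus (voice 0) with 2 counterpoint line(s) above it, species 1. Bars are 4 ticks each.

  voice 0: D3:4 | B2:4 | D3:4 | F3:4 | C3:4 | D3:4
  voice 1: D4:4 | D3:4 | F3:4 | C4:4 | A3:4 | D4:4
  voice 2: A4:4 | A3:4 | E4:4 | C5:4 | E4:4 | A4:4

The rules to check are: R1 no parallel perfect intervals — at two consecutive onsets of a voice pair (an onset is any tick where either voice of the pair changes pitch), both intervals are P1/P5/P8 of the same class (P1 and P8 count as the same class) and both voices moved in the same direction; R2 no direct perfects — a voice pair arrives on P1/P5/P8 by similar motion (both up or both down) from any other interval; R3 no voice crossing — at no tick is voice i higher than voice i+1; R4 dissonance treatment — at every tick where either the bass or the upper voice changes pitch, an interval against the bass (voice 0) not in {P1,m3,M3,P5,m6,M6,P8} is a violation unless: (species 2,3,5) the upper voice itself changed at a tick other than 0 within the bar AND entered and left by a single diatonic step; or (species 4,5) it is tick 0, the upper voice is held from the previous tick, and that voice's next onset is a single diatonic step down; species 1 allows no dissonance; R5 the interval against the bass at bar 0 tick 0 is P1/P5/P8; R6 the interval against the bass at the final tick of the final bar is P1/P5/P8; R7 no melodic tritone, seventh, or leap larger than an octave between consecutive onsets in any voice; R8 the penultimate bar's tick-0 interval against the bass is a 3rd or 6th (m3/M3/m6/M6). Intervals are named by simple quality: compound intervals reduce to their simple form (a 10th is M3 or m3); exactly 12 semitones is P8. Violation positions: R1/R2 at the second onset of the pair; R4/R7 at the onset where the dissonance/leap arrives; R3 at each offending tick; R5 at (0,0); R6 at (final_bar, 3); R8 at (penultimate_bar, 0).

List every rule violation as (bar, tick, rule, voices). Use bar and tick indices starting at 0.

bar 0: v0=D3 v1=D4 v2=A4 downbeat P5
bar 1: v0=B2 v1=D3 v2=A3 downbeat m7
bar 2: v0=D3 v1=F3 v2=E4 downbeat M2
bar 3: v0=F3 v1=C4 v2=C5 downbeat P5
bar 4: v0=C3 v1=A3 v2=E4 downbeat M3
bar 5: v0=D3 v1=D4 v2=A4 downbeat P5
  -> R1 @ bar 1 tick 0 v(1, 2): D4/A4 P5 -> D3/A3 P5 similar
  -> R4 @ bar 1 tick 0 v(0, 2): B2/A3 m7 untreated
  -> R4 @ bar 2 tick 0 v(0, 2): D3/E4 M2 untreated
  -> R2 @ bar 3 tick 0 v(0, 1): D3/F3 m3 -> F3/C4 P5 similar
  -> R2 @ bar 3 tick 0 v(0, 2): D3/E4 M2 -> F3/C5 P5 similar
  -> R2 @ bar 3 tick 0 v(1, 2): F3/E4 M7 -> C4/C5 P8 similar
  -> R2 @ bar 4 tick 0 v(1, 2): C4/C5 P8 -> A3/E4 P5 similar
  -> R1 @ bar 5 tick 0 v(1, 2): A3/E4 P5 -> D4/A4 P5 similar
  -> R2 @ bar 5 tick 0 v(0, 1): C3/A3 M6 -> D3/D4 P8 similar
  -> R2 @ bar 5 tick 0 v(0, 2): C3/E4 M3 -> D3/A4 P5 similar

(1, 0, R1, (1, 2))
(1, 0, R4, (0, 2))
(2, 0, R4, (0, 2))
(3, 0, R2, (0, 1))
(3, 0, R2, (0, 2))
(3, 0, R2, (1, 2))
(4, 0, R2, (1, 2))
(5, 0, R1, (1, 2))
(5, 0, R2, (0, 1))
(5, 0, R2, (0, 2))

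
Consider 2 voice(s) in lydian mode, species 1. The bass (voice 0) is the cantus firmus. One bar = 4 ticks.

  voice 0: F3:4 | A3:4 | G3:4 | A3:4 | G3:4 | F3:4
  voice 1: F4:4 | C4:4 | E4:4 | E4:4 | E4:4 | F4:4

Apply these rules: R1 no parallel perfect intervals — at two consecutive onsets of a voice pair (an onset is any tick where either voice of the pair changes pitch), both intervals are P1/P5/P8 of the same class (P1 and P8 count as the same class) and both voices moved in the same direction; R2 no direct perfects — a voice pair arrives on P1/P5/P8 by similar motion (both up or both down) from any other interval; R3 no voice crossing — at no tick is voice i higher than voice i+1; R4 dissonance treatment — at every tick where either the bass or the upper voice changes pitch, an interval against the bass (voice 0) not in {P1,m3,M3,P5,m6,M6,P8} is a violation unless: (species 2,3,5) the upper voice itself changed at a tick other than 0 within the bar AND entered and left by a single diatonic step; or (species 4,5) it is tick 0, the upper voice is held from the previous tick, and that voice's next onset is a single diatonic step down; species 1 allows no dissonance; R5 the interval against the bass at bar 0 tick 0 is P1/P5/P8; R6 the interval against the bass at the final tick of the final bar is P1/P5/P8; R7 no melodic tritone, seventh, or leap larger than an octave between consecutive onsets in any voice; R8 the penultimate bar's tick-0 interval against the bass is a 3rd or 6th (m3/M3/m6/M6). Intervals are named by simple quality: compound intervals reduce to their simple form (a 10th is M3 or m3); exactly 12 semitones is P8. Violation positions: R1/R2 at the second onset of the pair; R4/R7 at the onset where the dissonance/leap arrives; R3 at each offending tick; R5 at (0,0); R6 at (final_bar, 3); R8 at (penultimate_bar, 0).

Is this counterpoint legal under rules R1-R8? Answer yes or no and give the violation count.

bar 0: v0=F3 v1=F4 (P8)
bar 1: v0=A3 v1=C4 (m3)
bar 2: v0=G3 v1=E4 (M6)
bar 3: v0=A3 v1=E4 (P5)
bar 4: v0=G3 v1=E4 (M6)
bar 5: v0=F3 v1=F4 (P8)

Yes (0 violations)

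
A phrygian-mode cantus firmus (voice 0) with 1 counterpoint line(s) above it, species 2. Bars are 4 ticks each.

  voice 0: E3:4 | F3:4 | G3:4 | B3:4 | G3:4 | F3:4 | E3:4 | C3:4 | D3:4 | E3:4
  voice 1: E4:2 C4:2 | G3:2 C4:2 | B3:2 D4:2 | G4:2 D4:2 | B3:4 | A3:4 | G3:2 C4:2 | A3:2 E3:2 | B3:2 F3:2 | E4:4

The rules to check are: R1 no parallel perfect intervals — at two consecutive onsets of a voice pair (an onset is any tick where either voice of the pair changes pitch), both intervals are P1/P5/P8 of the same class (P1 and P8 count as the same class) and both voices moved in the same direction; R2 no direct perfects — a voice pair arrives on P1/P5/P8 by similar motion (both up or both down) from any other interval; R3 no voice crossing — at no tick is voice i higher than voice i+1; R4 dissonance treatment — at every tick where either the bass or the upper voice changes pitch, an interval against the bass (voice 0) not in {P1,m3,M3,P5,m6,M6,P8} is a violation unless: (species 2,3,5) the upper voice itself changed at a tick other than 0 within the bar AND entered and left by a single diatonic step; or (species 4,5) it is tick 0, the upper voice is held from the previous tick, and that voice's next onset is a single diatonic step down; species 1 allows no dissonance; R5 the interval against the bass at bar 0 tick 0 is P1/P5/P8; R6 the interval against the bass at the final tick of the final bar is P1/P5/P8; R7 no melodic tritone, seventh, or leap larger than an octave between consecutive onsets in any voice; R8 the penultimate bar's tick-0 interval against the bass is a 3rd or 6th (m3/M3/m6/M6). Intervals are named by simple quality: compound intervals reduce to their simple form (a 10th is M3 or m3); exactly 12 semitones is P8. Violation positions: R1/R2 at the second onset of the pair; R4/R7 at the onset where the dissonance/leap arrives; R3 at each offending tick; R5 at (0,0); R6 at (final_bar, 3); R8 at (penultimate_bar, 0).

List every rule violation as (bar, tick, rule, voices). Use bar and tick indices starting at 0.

bar 0: v0=E3 v1=E4 downbeat P8
bar 1: v0=F3 v1=G3 downbeat M2
bar 2: v0=G3 v1=B3 downbeat M3
bar 3: v0=B3 v1=G4 downbeat m6
bar 4: v0=G3 v1=B3 downbeat M3
bar 5: v0=F3 v1=A3 downbeat M3
bar 6: v0=E3 v1=G3 downbeat m3
bar 7: v0=C3 v1=A3 downbeat M6
bar 8: v0=D3 v1=B3 downbeat M6
bar 9: v0=E3 v1=E4 downbeat P8
  -> R4 @ bar 1 tick 0 v(0, 1): F3/G3 M2 untreated
  -> R7 @ bar 8 tick 2 v(1,): B3->F3 leap 6st
  -> R2 @ bar 9 tick 0 v(0, 1): D3/F3 m3 -> E3/E4 P8 similar
  -> R7 @ bar 9 tick 0 v(1,): F3->E4 leap 11st

(1, 0, R4, (0, 1))
(8, 2, R7, (1,))
(9, 0, R2, (0, 1))
(9, 0, R7, (1,))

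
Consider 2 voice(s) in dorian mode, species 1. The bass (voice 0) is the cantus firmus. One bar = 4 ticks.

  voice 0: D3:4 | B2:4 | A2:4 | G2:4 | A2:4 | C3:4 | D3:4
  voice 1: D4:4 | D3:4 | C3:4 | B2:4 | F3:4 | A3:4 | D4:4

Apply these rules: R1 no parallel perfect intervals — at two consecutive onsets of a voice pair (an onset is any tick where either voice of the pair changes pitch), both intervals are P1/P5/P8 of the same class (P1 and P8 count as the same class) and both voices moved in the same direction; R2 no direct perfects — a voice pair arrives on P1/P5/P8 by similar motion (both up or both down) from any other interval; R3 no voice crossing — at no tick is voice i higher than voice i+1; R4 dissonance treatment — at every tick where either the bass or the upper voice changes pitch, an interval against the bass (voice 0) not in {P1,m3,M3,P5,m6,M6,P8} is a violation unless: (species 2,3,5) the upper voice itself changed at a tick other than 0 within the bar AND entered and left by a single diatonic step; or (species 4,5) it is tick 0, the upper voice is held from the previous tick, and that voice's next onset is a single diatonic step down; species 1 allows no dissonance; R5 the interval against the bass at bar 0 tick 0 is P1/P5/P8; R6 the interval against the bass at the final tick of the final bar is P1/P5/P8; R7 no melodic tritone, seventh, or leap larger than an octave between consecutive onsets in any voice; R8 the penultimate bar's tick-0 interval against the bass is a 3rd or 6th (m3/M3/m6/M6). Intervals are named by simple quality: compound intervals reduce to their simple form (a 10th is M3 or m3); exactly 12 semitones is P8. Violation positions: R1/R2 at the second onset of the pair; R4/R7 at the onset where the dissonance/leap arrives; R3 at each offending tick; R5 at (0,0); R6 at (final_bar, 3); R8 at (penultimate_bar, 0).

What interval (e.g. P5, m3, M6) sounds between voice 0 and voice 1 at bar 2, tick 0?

voice 0=A2 voice 1=C3 -> m3

m3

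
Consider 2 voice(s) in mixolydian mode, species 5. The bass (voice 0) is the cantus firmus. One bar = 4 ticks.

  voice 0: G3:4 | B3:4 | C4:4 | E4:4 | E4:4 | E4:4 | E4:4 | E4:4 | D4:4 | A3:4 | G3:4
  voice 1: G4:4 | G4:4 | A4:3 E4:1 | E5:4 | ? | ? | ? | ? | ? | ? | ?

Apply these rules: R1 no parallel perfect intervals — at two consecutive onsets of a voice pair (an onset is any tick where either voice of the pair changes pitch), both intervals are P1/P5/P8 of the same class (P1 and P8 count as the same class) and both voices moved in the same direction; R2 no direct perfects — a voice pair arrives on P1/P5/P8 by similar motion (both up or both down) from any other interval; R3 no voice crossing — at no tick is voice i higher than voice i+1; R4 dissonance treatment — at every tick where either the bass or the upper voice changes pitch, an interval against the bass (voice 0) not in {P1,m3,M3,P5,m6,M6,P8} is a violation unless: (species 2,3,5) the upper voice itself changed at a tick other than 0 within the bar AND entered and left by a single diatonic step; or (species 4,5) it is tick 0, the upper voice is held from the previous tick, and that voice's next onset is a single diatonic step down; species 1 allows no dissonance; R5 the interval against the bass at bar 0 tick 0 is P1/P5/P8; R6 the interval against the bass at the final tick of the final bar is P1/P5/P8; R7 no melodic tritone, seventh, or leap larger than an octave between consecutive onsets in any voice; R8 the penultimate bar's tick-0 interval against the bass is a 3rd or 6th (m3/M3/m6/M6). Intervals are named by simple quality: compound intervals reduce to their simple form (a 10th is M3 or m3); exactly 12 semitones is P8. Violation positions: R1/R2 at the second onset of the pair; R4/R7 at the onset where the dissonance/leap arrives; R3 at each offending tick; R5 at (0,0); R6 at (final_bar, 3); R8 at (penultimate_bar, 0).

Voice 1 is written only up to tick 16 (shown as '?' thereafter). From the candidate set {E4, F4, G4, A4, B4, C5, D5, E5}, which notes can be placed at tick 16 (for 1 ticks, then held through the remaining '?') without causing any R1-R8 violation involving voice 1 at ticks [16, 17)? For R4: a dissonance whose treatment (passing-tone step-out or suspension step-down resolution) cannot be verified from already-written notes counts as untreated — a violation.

{B4, C5, E4, E5, G4}

E4: legal
F4: violates R4,R7
G4: legal
A4: violates R4
B4: legal
C5: legal
D5: violates R4
E5: legal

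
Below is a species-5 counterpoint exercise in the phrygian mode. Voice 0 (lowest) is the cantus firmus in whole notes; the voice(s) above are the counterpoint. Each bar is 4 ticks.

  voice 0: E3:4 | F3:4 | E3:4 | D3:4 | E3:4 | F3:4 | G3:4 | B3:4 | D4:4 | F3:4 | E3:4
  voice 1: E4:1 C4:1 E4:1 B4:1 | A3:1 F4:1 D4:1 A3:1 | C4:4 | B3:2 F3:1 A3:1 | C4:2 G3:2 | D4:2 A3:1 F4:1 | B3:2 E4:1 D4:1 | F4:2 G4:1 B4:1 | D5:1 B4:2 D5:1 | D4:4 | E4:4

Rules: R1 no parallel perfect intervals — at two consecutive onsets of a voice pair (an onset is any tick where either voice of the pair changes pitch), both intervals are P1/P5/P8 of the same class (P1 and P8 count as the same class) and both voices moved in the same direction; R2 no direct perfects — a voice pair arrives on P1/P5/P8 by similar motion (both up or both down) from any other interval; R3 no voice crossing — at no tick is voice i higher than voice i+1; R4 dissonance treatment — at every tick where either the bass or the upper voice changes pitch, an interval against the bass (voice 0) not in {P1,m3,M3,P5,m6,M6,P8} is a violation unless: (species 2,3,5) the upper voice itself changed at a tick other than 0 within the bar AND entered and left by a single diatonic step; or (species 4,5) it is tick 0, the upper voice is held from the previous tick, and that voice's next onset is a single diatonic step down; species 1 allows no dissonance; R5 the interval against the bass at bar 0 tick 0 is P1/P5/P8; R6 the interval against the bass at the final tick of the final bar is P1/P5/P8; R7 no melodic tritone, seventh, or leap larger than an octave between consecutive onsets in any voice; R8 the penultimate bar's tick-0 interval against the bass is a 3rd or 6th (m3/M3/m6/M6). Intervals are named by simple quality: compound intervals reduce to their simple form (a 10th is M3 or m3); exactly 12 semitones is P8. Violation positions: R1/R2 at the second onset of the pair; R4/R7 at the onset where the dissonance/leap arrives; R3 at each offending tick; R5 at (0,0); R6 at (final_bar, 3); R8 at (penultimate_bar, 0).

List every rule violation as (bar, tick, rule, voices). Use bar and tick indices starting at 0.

(1, 0, R7, (1,))
(3, 2, R7, (1,))
(6, 0, R7, (1,))
(7, 0, R4, (0, 1))
(8, 0, R1, (0, 1))

bar 0: v0=E3 v1=E4 downbeat P8
bar 1: v0=F3 v1=A3 downbeat M3
bar 2: v0=E3 v1=C4 downbeat m6
bar 3: v0=D3 v1=B3 downbeat M6
bar 4: v0=E3 v1=C4 downbeat m6
bar 5: v0=F3 v1=D4 downbeat M6
bar 6: v0=G3 v1=B3 downbeat M3
bar 7: v0=B3 v1=F4 downbeat TT
bar 8: v0=D4 v1=D5 downbeat P8
bar 9: v0=F3 v1=D4 downbeat M6
bar 10: v0=E3 v1=E4 downbeat P8
  -> R7 @ bar 1 tick 0 v(1,): B4->A3 leap 14st
  -> R7 @ bar 3 tick 2 v(1,): B3->F3 leap 6st
  -> R7 @ bar 6 tick 0 v(1,): F4->B3 leap 6st
  -> R4 @ bar 7 tick 0 v(0, 1): B3/F4 TT untreated
  -> R1 @ bar 8 tick 0 v(0, 1): B3/B4 P8 -> D4/D5 P8 similar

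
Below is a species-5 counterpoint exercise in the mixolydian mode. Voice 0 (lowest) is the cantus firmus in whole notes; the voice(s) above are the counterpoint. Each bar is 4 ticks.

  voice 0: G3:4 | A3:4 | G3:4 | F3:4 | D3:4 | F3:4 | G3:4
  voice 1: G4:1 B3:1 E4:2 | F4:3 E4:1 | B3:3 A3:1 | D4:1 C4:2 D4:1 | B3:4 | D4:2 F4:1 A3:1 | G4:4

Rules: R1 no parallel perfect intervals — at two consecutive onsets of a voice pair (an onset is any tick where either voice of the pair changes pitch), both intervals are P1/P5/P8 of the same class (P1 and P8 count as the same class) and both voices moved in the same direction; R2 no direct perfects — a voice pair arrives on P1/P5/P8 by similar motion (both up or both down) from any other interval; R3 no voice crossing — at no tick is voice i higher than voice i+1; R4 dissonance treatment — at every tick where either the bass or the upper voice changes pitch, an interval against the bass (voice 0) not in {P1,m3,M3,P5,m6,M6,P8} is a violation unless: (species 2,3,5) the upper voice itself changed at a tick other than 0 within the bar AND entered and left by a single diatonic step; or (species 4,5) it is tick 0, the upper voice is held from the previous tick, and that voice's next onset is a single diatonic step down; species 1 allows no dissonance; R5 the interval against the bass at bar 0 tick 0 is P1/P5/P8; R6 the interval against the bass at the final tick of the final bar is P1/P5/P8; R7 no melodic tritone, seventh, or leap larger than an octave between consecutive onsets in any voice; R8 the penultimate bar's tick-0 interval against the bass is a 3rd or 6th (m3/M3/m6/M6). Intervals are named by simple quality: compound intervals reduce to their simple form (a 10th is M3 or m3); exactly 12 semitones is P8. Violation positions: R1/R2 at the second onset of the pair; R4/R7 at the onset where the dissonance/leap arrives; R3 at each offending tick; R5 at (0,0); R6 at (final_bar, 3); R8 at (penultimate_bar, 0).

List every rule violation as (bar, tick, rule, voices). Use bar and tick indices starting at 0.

bar 0: v0=G3 v1=G4 downbeat P8
bar 1: v0=A3 v1=F4 downbeat m6
bar 2: v0=G3 v1=B3 downbeat M3
bar 3: v0=F3 v1=D4 downbeat M6
bar 4: v0=D3 v1=B3 downbeat M6
bar 5: v0=F3 v1=D4 downbeat M6
bar 6: v0=G3 v1=G4 downbeat P8
  -> R4 @ bar 2 tick 3 v(0, 1): G3/A3 M2 untreated
  -> R2 @ bar 6 tick 0 v(0, 1): F3/A3 M3 -> G3/G4 P8 similar
  -> R7 @ bar 6 tick 0 v(1,): A3->G4 leap 10st

(2, 3, R4, (0, 1))
(6, 0, R2, (0, 1))
(6, 0, R7, (1,))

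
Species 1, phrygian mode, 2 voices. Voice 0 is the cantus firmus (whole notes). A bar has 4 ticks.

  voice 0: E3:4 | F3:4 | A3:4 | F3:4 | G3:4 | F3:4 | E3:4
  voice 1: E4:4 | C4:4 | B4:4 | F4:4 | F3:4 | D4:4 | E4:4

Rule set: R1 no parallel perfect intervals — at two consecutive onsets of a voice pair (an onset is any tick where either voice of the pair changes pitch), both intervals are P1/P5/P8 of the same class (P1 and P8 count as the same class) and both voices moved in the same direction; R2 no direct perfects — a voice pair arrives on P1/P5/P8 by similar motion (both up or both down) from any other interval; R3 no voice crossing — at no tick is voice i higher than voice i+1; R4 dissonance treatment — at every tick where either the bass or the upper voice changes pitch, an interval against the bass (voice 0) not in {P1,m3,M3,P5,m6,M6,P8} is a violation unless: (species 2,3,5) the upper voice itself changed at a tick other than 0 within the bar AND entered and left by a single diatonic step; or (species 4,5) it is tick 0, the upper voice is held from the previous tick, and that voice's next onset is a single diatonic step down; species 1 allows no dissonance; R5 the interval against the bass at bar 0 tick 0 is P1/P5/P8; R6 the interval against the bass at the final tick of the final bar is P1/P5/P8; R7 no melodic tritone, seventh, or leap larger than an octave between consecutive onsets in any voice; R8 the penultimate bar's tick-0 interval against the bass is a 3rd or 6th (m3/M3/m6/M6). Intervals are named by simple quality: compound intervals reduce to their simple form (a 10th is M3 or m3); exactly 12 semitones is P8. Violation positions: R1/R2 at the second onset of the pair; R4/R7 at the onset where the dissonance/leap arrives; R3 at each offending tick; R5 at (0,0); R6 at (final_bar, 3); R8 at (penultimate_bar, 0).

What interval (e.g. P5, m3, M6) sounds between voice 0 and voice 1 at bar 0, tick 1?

voice 0=E3 voice 1=E4 -> P8

P8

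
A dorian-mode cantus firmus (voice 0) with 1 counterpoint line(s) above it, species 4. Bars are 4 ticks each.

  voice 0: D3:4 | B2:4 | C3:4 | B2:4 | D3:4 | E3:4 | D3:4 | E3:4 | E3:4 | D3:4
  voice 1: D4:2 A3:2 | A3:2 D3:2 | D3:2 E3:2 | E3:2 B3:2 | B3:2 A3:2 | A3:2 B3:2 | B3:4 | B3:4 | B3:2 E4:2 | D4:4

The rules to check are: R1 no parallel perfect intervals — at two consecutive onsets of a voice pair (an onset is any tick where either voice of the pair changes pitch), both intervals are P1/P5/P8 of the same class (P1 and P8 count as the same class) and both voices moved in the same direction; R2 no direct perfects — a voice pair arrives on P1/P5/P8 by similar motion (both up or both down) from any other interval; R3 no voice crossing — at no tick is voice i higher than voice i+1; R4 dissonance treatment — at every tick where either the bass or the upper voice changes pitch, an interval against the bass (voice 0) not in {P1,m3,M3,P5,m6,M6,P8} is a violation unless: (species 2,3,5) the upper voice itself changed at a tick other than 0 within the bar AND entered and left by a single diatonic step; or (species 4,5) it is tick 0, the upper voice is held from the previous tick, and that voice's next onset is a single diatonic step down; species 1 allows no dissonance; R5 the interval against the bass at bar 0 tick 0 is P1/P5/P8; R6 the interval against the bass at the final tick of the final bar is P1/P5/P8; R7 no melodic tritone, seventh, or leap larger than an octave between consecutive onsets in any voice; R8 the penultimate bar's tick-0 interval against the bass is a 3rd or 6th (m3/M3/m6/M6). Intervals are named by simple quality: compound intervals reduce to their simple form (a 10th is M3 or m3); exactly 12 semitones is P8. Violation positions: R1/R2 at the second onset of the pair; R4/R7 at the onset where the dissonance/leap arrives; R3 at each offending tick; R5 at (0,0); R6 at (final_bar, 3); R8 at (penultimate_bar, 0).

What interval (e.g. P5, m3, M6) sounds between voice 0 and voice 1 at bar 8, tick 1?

voice 0=E3 voice 1=B3 -> P5

P5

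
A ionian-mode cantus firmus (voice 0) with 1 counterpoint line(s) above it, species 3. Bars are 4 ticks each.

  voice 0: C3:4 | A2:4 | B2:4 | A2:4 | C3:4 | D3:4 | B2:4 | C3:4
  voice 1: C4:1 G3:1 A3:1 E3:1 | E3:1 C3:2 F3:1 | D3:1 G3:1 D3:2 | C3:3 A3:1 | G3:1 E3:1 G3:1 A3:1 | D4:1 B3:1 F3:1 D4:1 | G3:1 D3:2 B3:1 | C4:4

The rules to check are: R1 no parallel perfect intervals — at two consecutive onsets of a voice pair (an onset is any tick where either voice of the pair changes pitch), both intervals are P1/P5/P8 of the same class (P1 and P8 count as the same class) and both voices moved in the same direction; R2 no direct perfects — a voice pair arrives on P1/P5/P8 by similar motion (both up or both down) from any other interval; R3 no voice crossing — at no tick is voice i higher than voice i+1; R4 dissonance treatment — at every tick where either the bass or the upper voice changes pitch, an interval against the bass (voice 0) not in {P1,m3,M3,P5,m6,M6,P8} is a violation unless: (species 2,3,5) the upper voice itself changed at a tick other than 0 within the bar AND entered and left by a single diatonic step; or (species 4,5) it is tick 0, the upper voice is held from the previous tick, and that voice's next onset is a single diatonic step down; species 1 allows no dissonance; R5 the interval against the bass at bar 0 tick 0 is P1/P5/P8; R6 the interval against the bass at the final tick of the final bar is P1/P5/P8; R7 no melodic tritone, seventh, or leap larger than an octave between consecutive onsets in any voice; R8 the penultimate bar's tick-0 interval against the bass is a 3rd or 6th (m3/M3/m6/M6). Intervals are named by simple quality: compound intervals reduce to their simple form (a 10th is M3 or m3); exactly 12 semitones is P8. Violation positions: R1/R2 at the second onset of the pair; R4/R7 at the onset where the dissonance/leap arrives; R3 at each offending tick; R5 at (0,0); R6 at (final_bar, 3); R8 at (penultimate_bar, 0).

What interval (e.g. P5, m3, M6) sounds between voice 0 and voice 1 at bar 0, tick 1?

voice 0=C3 voice 1=G3 -> P5

P5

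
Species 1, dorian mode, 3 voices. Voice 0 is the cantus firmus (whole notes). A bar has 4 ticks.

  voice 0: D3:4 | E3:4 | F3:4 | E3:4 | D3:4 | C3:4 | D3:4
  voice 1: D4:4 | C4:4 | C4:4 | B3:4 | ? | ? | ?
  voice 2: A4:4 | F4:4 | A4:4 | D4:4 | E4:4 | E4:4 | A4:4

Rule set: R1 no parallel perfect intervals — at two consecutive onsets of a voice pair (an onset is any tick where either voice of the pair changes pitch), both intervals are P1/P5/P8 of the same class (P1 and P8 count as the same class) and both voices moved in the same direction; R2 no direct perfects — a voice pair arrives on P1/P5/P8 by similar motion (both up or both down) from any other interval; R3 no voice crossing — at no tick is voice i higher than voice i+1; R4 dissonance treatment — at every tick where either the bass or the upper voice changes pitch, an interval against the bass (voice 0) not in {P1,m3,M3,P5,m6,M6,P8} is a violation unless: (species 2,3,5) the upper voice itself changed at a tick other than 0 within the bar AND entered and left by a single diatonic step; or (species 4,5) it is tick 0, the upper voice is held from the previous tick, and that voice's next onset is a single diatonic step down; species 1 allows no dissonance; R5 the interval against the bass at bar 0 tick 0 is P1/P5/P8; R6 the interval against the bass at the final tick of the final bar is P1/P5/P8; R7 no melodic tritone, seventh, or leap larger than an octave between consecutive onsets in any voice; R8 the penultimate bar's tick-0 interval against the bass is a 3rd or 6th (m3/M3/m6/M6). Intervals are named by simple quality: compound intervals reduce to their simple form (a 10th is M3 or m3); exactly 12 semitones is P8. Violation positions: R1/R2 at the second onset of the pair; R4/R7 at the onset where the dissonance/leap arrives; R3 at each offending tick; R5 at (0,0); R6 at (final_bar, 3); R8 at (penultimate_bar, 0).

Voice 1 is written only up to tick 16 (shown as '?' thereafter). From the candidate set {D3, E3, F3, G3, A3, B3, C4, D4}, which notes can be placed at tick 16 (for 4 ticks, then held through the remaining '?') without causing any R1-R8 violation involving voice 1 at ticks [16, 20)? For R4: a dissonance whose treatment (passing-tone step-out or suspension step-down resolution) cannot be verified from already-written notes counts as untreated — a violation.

{B3, D4}

D3: violates R2
E3: violates R4
F3: violates R7
G3: violates R4
A3: violates R1
B3: legal
C4: violates R4
D4: legal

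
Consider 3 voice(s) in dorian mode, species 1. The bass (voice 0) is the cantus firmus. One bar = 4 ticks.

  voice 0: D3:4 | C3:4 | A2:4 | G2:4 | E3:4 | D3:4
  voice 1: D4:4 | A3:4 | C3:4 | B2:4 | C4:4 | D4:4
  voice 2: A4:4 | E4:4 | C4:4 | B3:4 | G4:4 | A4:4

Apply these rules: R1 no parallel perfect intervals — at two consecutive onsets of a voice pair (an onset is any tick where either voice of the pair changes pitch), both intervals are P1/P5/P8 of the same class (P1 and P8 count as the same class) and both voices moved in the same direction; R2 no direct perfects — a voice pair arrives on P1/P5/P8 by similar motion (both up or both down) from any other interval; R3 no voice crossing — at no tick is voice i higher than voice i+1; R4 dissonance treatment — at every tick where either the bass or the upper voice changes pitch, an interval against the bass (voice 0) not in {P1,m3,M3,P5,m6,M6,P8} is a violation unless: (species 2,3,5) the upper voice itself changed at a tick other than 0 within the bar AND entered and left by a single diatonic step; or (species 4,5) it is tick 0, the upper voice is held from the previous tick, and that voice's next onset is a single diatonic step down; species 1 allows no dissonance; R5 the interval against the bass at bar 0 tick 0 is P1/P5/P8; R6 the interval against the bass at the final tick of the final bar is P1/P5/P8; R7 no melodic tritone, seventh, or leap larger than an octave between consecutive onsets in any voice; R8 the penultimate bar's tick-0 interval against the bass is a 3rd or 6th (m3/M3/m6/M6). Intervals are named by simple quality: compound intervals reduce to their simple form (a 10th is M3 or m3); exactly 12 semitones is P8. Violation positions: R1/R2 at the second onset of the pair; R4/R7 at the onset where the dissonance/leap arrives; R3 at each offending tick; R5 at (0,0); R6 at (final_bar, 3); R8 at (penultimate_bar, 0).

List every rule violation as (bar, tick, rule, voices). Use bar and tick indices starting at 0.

(1, 0, R1, (1, 2))
(2, 0, R2, (1, 2))
(3, 0, R1, (1, 2))
(4, 0, R2, (1, 2))
(4, 0, R7, (1,))
(5, 0, R1, (1, 2))

bar 0: v0=D3 v1=D4 v2=A4 downbeat P5
bar 1: v0=C3 v1=A3 v2=E4 downbeat M3
bar 2: v0=A2 v1=C3 v2=C4 downbeat m3
bar 3: v0=G2 v1=B2 v2=B3 downbeat M3
bar 4: v0=E3 v1=C4 v2=G4 downbeat m3
bar 5: v0=D3 v1=D4 v2=A4 downbeat P5
  -> R1 @ bar 1 tick 0 v(1, 2): D4/A4 P5 -> A3/E4 P5 similar
  -> R2 @ bar 2 tick 0 v(1, 2): A3/E4 P5 -> C3/C4 P8 similar
  -> R1 @ bar 3 tick 0 v(1, 2): C3/C4 P8 -> B2/B3 P8 similar
  -> R2 @ bar 4 tick 0 v(1, 2): B2/B3 P8 -> C4/G4 P5 similar
  -> R7 @ bar 4 tick 0 v(1,): B2->C4 leap 13st
  -> R1 @ bar 5 tick 0 v(1, 2): C4/G4 P5 -> D4/A4 P5 similar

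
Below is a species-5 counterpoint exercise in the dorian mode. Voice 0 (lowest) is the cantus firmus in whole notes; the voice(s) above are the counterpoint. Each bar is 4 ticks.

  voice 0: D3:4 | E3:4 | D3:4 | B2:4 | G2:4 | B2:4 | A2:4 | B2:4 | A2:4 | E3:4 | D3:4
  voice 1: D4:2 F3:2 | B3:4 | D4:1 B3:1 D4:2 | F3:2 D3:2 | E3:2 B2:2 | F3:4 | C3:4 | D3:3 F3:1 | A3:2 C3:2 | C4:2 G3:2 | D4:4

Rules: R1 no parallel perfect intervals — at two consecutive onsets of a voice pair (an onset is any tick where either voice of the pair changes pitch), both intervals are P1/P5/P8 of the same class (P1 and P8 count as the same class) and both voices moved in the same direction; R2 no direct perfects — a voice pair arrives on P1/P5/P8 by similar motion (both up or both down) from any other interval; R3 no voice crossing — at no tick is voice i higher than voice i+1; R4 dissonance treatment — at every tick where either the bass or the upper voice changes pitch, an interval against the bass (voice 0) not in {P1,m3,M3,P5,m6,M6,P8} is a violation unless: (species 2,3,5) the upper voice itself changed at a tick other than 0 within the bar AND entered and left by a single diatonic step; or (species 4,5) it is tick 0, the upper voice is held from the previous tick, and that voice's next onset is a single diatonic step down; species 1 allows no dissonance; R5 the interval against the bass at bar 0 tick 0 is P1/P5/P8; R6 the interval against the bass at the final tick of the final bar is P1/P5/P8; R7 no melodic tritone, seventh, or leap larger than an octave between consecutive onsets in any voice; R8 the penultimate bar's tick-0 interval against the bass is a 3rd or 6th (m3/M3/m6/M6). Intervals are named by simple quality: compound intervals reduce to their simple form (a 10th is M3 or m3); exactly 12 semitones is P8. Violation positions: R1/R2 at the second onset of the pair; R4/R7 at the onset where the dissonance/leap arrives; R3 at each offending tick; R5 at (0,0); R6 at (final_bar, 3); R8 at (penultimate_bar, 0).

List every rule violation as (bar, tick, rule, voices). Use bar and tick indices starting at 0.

(1, 0, R2, (0, 1))
(1, 0, R7, (1,))
(3, 0, R4, (0, 1))
(5, 0, R4, (0, 1))
(5, 0, R7, (1,))
(7, 3, R4, (0, 1))

bar 0: v0=D3 v1=D4 downbeat P8
bar 1: v0=E3 v1=B3 downbeat P5
bar 2: v0=D3 v1=D4 downbeat P8
bar 3: v0=B2 v1=F3 downbeat TT
bar 4: v0=G2 v1=E3 downbeat M6
bar 5: v0=B2 v1=F3 downbeat TT
bar 6: v0=A2 v1=C3 downbeat m3
bar 7: v0=B2 v1=D3 downbeat m3
bar 8: v0=A2 v1=A3 downbeat P8
bar 9: v0=E3 v1=C4 downbeat m6
bar 10: v0=D3 v1=D4 downbeat P8
  -> R2 @ bar 1 tick 0 v(0, 1): D3/F3 m3 -> E3/B3 P5 similar
  -> R7 @ bar 1 tick 0 v(1,): F3->B3 leap 6st
  -> R4 @ bar 3 tick 0 v(0, 1): B2/F3 TT untreated
  -> R4 @ bar 5 tick 0 v(0, 1): B2/F3 TT untreated
  -> R7 @ bar 5 tick 0 v(1,): B2->F3 leap 6st
  -> R4 @ bar 7 tick 3 v(0, 1): B2/F3 TT untreated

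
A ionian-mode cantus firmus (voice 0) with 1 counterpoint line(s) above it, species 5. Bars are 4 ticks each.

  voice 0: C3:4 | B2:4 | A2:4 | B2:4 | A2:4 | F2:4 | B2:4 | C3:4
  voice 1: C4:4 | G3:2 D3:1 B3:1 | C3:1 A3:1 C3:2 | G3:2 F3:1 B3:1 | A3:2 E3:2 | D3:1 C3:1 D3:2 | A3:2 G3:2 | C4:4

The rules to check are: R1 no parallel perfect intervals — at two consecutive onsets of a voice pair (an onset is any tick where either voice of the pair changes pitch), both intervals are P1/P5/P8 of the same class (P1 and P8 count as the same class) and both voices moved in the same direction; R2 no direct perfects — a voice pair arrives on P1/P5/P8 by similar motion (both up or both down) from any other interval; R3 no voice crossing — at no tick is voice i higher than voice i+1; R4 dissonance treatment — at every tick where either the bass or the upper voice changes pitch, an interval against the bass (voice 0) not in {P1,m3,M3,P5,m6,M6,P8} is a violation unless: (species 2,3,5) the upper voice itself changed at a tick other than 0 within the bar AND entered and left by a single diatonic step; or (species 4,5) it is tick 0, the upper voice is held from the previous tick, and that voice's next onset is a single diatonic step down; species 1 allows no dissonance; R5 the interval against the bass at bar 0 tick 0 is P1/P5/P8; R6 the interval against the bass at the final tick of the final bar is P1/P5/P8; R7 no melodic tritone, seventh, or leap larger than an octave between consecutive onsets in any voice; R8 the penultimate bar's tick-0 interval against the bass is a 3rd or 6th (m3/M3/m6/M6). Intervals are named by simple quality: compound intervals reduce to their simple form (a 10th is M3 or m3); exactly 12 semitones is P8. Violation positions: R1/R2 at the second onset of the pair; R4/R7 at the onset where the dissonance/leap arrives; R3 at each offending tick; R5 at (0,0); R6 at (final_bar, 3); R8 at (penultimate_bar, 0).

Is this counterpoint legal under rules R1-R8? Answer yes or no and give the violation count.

bar 0: v0=C3 v1=C4 (P8)
bar 1: v0=B2 v1=G3 (m6)
bar 2: v0=A2 v1=C3 (m3)
bar 3: v0=B2 v1=G3 (m6)
bar 4: v0=A2 v1=A3 (P8)
bar 5: v0=F2 v1=D3 (M6)
bar 6: v0=B2 v1=A3 (m7)
bar 7: v0=C3 v1=C4 (P8)
  R7 @ bar2.0: B3->C3 leap 11st
  R4 @ bar3.2: B2/F3 TT untreated
  R7 @ bar3.3: F3->B3 leap 6st
  R1 @ bar4.0: B2/B3 P8 -> A2/A3 P8 similar
  R4 @ bar6.0: B2/A3 m7 untreated
  R7 @ bar6.0: F2->B2 leap 6st
  R8 @ bar6.0: penult m7 not 3rd/6th
  R2 @ bar7.0: B2/G3 m6 -> C3/C4 P8 similar

No (8 violations)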